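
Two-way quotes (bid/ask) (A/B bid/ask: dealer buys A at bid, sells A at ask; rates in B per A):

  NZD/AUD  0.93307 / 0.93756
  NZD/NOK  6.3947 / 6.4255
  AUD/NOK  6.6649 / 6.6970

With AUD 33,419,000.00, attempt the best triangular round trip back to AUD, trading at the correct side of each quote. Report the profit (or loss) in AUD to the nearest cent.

Net profit: AUD 616,666.21

Best loop AUD → NZD → NOK → AUD:
AUD 33,419,000.00 ÷ 0.93756 (buy NZD at ask) = NZD 35,644,652.08
NZD 35,644,652.08 × 6.3947 (sell NZD at bid) = NOK 227,936,856.63
NOK 227,936,856.63 ÷ 6.6970 (buy AUD at ask) = AUD 34,035,666.21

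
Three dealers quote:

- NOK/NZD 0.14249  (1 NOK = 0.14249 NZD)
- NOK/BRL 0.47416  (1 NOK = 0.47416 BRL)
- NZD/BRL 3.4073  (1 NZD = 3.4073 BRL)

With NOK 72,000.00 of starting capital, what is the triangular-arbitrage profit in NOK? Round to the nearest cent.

Profitable loop is NOK → NZD → BRL → NOK:
NOK 72,000.00 × 0.14249 = NZD 10,259.28
NZD 10,259.28 × 3.4073 = BRL 34,956.44
BRL 34,956.44 ÷ 0.47416 = NOK 73,722.89
Profit = NOK 73,722.89 − NOK 72,000.00

Profit: NOK 1,722.89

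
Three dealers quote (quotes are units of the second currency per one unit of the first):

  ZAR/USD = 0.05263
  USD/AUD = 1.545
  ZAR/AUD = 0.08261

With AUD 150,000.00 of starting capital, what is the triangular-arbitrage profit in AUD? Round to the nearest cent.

Profitable loop is AUD → USD → ZAR → AUD:
AUD 150,000.00 ÷ 1.545 = USD 97,087.38
USD 97,087.38 ÷ 0.05263 = ZAR 1,844,715.54
ZAR 1,844,715.54 × 0.08261 = AUD 152,391.95
Profit = AUD 152,391.95 − AUD 150,000.00

Profit: AUD 2,391.95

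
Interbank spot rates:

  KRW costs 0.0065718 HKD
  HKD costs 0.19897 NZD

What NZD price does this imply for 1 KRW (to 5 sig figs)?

KRW/NZD = 0.0013076

1 KRW × 0.0065718 = 0.0065718 HKD
0.0065718 HKD × 0.19897 = 0.00130759 NZD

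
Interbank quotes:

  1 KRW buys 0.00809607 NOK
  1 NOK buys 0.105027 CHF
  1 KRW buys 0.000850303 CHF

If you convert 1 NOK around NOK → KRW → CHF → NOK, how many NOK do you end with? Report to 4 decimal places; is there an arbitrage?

1.0000 (no arbitrage)

Around NOK → KRW → CHF → NOK: 1 ÷ 0.00809607 × 0.000850303 ÷ 0.105027 = 0.999997
Product ≈ 1 (deviation 0.000%, within rounding noise).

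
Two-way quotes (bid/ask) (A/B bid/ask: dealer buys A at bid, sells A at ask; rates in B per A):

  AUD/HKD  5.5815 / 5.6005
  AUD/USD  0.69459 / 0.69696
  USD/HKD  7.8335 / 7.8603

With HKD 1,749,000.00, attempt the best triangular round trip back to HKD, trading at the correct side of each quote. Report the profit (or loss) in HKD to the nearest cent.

Best loop HKD → USD → AUD → HKD:
HKD 1,749,000.00 ÷ 7.8603 (buy USD at ask) = USD 222,510.59
USD 222,510.59 ÷ 0.69696 (buy AUD at ask) = AUD 319,258.77
AUD 319,258.77 × 5.5815 (sell AUD at bid) = HKD 1,781,942.82

Net profit: HKD 32,942.82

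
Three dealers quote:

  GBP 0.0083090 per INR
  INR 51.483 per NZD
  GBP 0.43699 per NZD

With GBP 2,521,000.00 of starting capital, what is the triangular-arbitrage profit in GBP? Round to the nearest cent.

Profit: GBP 54,323.20

Profitable loop is GBP → INR → NZD → GBP:
GBP 2,521,000.00 ÷ 0.0083090 = INR 303,405,945.36
INR 303,405,945.36 ÷ 51.483 = NZD 5,893,322.95
NZD 5,893,322.95 × 0.43699 = GBP 2,575,323.20
Profit = GBP 2,575,323.20 − GBP 2,521,000.00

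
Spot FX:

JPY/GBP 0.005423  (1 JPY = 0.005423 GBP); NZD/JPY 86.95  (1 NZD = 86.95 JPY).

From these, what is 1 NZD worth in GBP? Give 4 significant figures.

NZD/GBP = 0.4715

1 NZD × 86.95 = 86.95 JPY
86.95 JPY × 0.005423 = 0.47153 GBP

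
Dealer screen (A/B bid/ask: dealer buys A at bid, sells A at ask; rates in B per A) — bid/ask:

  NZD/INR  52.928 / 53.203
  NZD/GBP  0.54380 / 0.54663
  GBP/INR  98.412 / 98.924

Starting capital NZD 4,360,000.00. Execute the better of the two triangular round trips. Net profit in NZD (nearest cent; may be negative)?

Net profit: NZD 25,686.95

Best loop NZD → GBP → INR → NZD:
NZD 4,360,000.00 × 0.54380 (sell NZD at bid) = GBP 2,370,968.00
GBP 2,370,968.00 × 98.412 (sell GBP at bid) = INR 233,331,702.82
INR 233,331,702.82 ÷ 53.203 (buy NZD at ask) = NZD 4,385,686.95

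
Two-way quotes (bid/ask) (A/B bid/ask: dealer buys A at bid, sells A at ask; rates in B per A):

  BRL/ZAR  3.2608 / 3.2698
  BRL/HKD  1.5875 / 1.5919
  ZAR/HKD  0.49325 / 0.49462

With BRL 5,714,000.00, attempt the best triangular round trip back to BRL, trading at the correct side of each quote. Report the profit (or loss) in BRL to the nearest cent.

Best loop BRL → ZAR → HKD → BRL:
BRL 5,714,000.00 × 3.2608 (sell BRL at bid) = ZAR 18,632,211.20
ZAR 18,632,211.20 × 0.49325 (sell ZAR at bid) = HKD 9,190,338.17
HKD 9,190,338.17 ÷ 1.5919 (buy BRL at ask) = BRL 5,773,188.12

Net profit: BRL 59,188.12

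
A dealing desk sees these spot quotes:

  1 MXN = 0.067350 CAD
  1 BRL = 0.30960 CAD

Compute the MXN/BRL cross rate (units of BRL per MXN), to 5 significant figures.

MXN/BRL = 0.21754

1 MXN × 0.067350 = 0.06735 CAD
0.06735 CAD ÷ 0.30960 = 0.217539 BRL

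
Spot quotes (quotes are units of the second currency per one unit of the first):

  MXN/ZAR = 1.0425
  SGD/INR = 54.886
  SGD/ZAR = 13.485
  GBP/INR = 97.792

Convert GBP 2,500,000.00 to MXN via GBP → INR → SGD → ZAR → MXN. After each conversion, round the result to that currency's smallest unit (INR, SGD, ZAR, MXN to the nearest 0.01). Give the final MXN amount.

MXN 57,617,796.19

GBP 2,500,000.00 × 97.792 = INR 244,480,000.00
INR 244,480,000.00 ÷ 54.886 = SGD 4,454,323.51
SGD 4,454,323.51 × 13.485 = ZAR 60,066,552.53
ZAR 60,066,552.53 ÷ 1.0425 = MXN 57,617,796.19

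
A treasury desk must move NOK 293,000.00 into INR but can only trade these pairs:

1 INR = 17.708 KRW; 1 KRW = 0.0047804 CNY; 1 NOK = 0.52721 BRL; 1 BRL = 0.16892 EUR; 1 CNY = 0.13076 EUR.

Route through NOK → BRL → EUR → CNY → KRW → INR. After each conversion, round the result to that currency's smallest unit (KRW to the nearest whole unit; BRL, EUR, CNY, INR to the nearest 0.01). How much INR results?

NOK 293,000.00 × 0.52721 = BRL 154,472.53
BRL 154,472.53 × 0.16892 = EUR 26,093.50
EUR 26,093.50 ÷ 0.13076 = CNY 199,552.62
CNY 199,552.62 ÷ 0.0047804 = KRW 41,743,917
KRW 41,743,917 ÷ 17.708 = INR 2,357,347.92

INR 2,357,347.92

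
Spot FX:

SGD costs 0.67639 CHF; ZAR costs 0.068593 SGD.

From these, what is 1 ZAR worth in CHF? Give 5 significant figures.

ZAR/CHF = 0.046396

1 ZAR × 0.068593 = 0.068593 SGD
0.068593 SGD × 0.67639 = 0.0463956 CHF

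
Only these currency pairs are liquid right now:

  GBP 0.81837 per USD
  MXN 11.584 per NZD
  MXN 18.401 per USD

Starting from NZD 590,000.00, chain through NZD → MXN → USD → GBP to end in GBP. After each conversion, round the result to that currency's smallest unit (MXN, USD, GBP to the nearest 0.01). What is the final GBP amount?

NZD 590,000.00 × 11.584 = MXN 6,834,560.00
MXN 6,834,560.00 ÷ 18.401 = USD 371,423.29
USD 371,423.29 × 0.81837 = GBP 303,961.68

GBP 303,961.68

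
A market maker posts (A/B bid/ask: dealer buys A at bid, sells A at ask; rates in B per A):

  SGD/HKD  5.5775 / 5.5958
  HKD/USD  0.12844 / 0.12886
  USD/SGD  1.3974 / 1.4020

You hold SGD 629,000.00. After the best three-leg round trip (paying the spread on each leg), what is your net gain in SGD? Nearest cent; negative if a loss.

Net profit: SGD 667.47

Best loop SGD → HKD → USD → SGD:
SGD 629,000.00 × 5.5775 (sell SGD at bid) = HKD 3,508,247.50
HKD 3,508,247.50 × 0.12844 (sell HKD at bid) = USD 450,599.31
USD 450,599.31 × 1.3974 (sell USD at bid) = SGD 629,667.47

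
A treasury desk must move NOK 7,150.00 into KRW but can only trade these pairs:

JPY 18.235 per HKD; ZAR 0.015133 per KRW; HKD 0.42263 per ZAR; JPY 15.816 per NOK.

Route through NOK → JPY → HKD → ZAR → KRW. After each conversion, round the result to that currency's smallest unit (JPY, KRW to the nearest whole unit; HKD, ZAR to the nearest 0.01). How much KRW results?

KRW 969,639

NOK 7,150.00 × 15.816 = JPY 113,084
JPY 113,084 ÷ 18.235 = HKD 6,201.48
HKD 6,201.48 ÷ 0.42263 = ZAR 14,673.54
ZAR 14,673.54 ÷ 0.015133 = KRW 969,639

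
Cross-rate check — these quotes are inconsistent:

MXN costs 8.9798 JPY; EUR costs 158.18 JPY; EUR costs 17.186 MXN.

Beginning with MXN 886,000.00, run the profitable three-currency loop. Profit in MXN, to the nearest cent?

Profitable loop is MXN → EUR → JPY → MXN:
MXN 886,000.00 ÷ 17.186 = EUR 51,553.59
EUR 51,553.59 × 158.18 = JPY 8,154,747
JPY 8,154,747 ÷ 8.9798 = MXN 908,121.22
Profit = MXN 908,121.22 − MXN 886,000.00

Profit: MXN 22,121.22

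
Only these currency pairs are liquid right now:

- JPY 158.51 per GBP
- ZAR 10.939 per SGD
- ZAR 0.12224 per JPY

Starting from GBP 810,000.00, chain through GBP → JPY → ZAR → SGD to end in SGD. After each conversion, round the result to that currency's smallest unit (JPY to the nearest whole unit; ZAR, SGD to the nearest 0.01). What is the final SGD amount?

GBP 810,000.00 × 158.51 = JPY 128,393,100
JPY 128,393,100 × 0.12224 = ZAR 15,694,772.54
ZAR 15,694,772.54 ÷ 10.939 = SGD 1,434,753.87

SGD 1,434,753.87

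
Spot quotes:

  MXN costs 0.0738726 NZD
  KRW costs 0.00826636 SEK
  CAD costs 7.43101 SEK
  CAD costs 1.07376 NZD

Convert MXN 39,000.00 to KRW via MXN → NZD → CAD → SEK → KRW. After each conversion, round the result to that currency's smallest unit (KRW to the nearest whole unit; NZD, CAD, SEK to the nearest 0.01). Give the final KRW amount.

KRW 2,411,979

MXN 39,000.00 × 0.0738726 = NZD 2,881.03
NZD 2,881.03 ÷ 1.07376 = CAD 2,683.12
CAD 2,683.12 × 7.43101 = SEK 19,938.29
SEK 19,938.29 ÷ 0.00826636 = KRW 2,411,979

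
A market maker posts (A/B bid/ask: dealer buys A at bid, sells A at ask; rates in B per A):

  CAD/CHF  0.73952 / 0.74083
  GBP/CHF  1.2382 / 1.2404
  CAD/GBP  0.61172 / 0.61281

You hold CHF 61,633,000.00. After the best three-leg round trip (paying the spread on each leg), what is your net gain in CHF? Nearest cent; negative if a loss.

Best loop CHF → CAD → GBP → CHF:
CHF 61,633,000.00 ÷ 0.74083 (buy CAD at ask) = CAD 83,194,525.06
CAD 83,194,525.06 × 0.61172 (sell CAD at bid) = GBP 50,891,754.87
GBP 50,891,754.87 × 1.2382 (sell GBP at bid) = CHF 63,014,170.88

Net profit: CHF 1,381,170.88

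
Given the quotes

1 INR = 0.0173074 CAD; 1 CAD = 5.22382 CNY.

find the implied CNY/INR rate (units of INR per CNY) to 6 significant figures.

1 CNY ÷ 5.22382 = 0.191431 CAD
0.191431 CAD ÷ 0.0173074 = 11.0606 INR

CNY/INR = 11.0606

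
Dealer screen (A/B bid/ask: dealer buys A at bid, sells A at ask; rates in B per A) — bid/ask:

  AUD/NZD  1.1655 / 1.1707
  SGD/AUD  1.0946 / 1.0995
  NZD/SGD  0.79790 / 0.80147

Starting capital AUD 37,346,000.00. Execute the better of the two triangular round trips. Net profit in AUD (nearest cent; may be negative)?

Best loop AUD → NZD → SGD → AUD:
AUD 37,346,000.00 × 1.1655 (sell AUD at bid) = NZD 43,526,763.00
NZD 43,526,763.00 × 0.79790 (sell NZD at bid) = SGD 34,730,004.20
SGD 34,730,004.20 × 1.0946 (sell SGD at bid) = AUD 38,015,462.59

Net profit: AUD 669,462.59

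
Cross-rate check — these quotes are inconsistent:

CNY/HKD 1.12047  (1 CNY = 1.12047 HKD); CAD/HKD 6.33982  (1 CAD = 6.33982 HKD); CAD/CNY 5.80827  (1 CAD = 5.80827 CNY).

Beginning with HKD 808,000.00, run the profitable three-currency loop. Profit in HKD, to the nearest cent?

Profit: HKD 21,433.29

Profitable loop is HKD → CAD → CNY → HKD:
HKD 808,000.00 ÷ 6.33982 = CAD 127,448.41
CAD 127,448.41 × 5.80827 = CNY 740,254.80
CNY 740,254.80 × 1.12047 = HKD 829,433.29
Profit = HKD 829,433.29 − HKD 808,000.00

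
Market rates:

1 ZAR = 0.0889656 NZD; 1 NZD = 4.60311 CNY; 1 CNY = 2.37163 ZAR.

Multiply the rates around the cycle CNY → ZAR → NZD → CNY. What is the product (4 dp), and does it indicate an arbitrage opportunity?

Around CNY → ZAR → NZD → CNY: 1 × 2.37163 × 0.0889656 × 4.60311 = 0.971226
Product < 1; profitable direction is CNY → NZD → ZAR → CNY.

0.9712 (arbitrage exists)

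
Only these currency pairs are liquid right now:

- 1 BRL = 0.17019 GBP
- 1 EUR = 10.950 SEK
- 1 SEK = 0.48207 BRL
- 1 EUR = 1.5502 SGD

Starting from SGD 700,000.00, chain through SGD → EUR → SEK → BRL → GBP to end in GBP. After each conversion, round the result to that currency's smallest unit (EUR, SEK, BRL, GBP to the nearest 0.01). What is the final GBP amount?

SGD 700,000.00 ÷ 1.5502 = EUR 451,554.64
EUR 451,554.64 × 10.950 = SEK 4,944,523.31
SEK 4,944,523.31 × 0.48207 = BRL 2,383,606.35
BRL 2,383,606.35 × 0.17019 = GBP 405,665.96

GBP 405,665.96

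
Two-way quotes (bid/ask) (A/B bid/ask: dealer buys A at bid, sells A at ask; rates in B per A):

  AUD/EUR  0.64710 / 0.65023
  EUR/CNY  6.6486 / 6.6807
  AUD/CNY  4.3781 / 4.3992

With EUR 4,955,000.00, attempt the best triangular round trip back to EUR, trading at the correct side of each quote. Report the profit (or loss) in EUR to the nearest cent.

Best loop EUR → AUD → CNY → EUR:
EUR 4,955,000.00 ÷ 0.65023 (buy AUD at ask) = AUD 7,620,380.48
AUD 7,620,380.48 × 4.3781 (sell AUD at bid) = CNY 33,362,787.78
CNY 33,362,787.78 ÷ 6.6807 (buy EUR at ask) = EUR 4,993,906.00

Net profit: EUR 38,906.00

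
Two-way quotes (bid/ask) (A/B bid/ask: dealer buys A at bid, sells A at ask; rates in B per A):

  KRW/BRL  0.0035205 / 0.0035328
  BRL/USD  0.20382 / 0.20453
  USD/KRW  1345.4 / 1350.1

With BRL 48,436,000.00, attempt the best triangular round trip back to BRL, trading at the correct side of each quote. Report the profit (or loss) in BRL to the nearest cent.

Net profit: BRL 1,214,801.45

Best loop BRL → KRW → USD → BRL:
BRL 48,436,000.00 ÷ 0.0035328 (buy KRW at ask) = KRW 13,710,371,377
KRW 13,710,371,377 ÷ 1350.1 (buy USD at ask) = USD 10,155,078.42
USD 10,155,078.42 ÷ 0.20453 (buy BRL at ask) = BRL 49,650,801.45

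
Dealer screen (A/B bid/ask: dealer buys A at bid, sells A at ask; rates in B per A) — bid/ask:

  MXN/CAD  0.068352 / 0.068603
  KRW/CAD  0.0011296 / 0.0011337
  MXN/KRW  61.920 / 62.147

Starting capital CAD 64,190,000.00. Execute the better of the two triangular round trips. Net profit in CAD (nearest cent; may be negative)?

Best loop CAD → MXN → KRW → CAD:
CAD 64,190,000.00 ÷ 0.068603 (buy MXN at ask) = MXN 935,673,367.05
MXN 935,673,367.05 × 61.920 (sell MXN at bid) = KRW 57,936,894,888
KRW 57,936,894,888 × 0.0011296 (sell KRW at bid) = CAD 65,445,516.47

Net profit: CAD 1,255,516.47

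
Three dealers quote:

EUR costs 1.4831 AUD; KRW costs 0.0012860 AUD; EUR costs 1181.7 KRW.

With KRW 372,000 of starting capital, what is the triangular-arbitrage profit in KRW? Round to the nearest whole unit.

Profitable loop is KRW → AUD → EUR → KRW:
KRW 372,000 × 0.0012860 = AUD 478.39
AUD 478.39 ÷ 1.4831 = EUR 322.56
EUR 322.56 × 1181.7 = KRW 381,172
Profit = KRW 381,172 − KRW 372,000

Profit: KRW 9,172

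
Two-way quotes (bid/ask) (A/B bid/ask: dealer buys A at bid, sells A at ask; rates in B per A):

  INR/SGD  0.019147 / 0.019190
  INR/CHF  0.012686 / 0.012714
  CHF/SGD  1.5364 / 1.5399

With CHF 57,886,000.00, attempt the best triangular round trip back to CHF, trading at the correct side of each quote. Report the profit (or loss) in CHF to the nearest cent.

Best loop CHF → SGD → INR → CHF:
CHF 57,886,000.00 × 1.5364 (sell CHF at bid) = SGD 88,936,050.40
SGD 88,936,050.40 ÷ 0.019190 (buy INR at ask) = INR 4,634,499,760.29
INR 4,634,499,760.29 × 0.012686 (sell INR at bid) = CHF 58,793,263.96

Net profit: CHF 907,263.96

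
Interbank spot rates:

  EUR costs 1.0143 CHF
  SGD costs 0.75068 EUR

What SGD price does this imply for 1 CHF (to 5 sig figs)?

CHF/SGD = 1.3133

1 CHF ÷ 1.0143 = 0.985902 EUR
0.985902 EUR ÷ 0.75068 = 1.31334 SGD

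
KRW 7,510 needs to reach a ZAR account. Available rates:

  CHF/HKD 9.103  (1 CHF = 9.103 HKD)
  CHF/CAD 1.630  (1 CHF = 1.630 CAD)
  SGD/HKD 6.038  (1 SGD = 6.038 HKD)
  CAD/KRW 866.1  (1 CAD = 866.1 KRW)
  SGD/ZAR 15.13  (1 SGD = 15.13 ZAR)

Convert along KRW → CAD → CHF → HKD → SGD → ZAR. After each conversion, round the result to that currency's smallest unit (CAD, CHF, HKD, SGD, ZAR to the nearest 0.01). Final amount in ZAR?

KRW 7,510 ÷ 866.1 = CAD 8.67
CAD 8.67 ÷ 1.630 = CHF 5.32
CHF 5.32 × 9.103 = HKD 48.43
HKD 48.43 ÷ 6.038 = SGD 8.02
SGD 8.02 × 15.13 = ZAR 121.34

ZAR 121.34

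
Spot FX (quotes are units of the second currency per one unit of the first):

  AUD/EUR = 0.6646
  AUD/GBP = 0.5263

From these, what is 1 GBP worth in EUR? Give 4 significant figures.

1 GBP ÷ 0.5263 = 1.90006 AUD
1.90006 AUD × 0.6646 = 1.26278 EUR

GBP/EUR = 1.263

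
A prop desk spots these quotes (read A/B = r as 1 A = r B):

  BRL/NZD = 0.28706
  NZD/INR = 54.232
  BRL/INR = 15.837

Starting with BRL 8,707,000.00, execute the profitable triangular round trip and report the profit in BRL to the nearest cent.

Profitable loop is BRL → INR → NZD → BRL:
BRL 8,707,000.00 × 15.837 = INR 137,892,759.00
INR 137,892,759.00 ÷ 54.232 = NZD 2,542,645.65
NZD 2,542,645.65 ÷ 0.28706 = BRL 8,857,540.77
Profit = BRL 8,857,540.77 − BRL 8,707,000.00

Profit: BRL 150,540.77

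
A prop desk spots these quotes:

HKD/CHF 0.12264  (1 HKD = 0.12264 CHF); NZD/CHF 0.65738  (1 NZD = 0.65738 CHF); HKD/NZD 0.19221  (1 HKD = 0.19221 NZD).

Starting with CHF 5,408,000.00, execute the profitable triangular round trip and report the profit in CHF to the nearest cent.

Profit: CHF 163,819.09

Profitable loop is CHF → HKD → NZD → CHF:
CHF 5,408,000.00 ÷ 0.12264 = HKD 44,096,542.73
HKD 44,096,542.73 × 0.19221 = NZD 8,475,796.48
NZD 8,475,796.48 × 0.65738 = CHF 5,571,819.09
Profit = CHF 5,571,819.09 − CHF 5,408,000.00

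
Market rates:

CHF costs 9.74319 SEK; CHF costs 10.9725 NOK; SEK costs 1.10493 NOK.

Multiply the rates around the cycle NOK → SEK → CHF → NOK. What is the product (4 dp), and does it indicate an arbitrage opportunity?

Around NOK → SEK → CHF → NOK: 1 ÷ 1.10493 ÷ 9.74319 × 10.9725 = 1.019224
Product > 1; profitable direction is NOK → SEK → CHF → NOK.

1.0192 (arbitrage exists)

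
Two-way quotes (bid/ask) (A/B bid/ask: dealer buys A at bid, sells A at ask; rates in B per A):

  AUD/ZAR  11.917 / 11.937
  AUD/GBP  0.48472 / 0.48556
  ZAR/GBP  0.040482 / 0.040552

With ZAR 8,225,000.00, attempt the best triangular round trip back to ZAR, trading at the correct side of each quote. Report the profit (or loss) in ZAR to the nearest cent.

Net profit: ZAR 11,057.58

Best loop ZAR → AUD → GBP → ZAR:
ZAR 8,225,000.00 ÷ 11.937 (buy AUD at ask) = AUD 689,034.10
AUD 689,034.10 × 0.48472 (sell AUD at bid) = GBP 333,988.61
GBP 333,988.61 ÷ 0.040552 (buy ZAR at ask) = ZAR 8,236,057.58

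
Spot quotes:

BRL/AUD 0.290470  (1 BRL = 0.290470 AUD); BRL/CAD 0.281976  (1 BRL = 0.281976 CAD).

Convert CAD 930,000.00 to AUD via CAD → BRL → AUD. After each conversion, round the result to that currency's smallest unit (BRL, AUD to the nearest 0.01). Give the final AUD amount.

CAD 930,000.00 ÷ 0.281976 = BRL 3,298,153.03
BRL 3,298,153.03 × 0.290470 = AUD 958,014.51

AUD 958,014.51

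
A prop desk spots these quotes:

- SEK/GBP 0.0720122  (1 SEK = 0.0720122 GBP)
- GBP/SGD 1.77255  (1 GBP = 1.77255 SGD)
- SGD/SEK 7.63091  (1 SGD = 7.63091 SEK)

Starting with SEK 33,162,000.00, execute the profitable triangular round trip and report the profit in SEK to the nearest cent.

Profitable loop is SEK → SGD → GBP → SEK:
SEK 33,162,000.00 ÷ 7.63091 = SGD 4,345,746.44
SGD 4,345,746.44 ÷ 1.77255 = GBP 2,451,691.88
GBP 2,451,691.88 ÷ 0.0720122 = SEK 34,045,507.31
Profit = SEK 34,045,507.31 − SEK 33,162,000.00

Profit: SEK 883,507.31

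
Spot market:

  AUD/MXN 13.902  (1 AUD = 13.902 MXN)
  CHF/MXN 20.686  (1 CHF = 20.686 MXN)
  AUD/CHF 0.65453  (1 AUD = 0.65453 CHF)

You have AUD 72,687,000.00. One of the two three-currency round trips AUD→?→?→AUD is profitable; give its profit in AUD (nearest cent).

Profit: AUD 1,945,493.45

Profitable loop is AUD → MXN → CHF → AUD:
AUD 72,687,000.00 × 13.902 = MXN 1,010,494,674.00
MXN 1,010,494,674.00 ÷ 20.686 = CHF 48,849,205.94
CHF 48,849,205.94 ÷ 0.65453 = AUD 74,632,493.45
Profit = AUD 74,632,493.45 − AUD 72,687,000.00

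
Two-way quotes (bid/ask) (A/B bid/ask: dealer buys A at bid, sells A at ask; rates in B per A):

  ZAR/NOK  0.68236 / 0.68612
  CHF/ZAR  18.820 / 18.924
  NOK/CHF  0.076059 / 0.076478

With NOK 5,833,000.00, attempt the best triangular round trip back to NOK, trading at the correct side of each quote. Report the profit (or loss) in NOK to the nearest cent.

Best loop NOK → ZAR → CHF → NOK:
NOK 5,833,000.00 ÷ 0.68612 (buy ZAR at ask) = ZAR 8,501,428.32
ZAR 8,501,428.32 ÷ 18.924 (buy CHF at ask) = CHF 449,240.56
CHF 449,240.56 ÷ 0.076478 (buy NOK at ask) = NOK 5,874,114.88

Net profit: NOK 41,114.88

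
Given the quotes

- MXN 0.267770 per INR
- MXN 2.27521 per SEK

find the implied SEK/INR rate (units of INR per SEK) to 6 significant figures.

1 SEK × 2.27521 = 2.27521 MXN
2.27521 MXN ÷ 0.267770 = 8.49688 INR

SEK/INR = 8.49688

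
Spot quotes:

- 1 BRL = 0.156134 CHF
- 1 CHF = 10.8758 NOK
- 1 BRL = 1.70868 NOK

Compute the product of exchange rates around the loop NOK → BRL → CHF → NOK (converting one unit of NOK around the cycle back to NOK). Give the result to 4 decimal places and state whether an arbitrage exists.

Around NOK → BRL → CHF → NOK: 1 ÷ 1.70868 × 0.156134 × 10.8758 = 0.993798
Product < 1; profitable direction is NOK → CHF → BRL → NOK.

0.9938 (arbitrage exists)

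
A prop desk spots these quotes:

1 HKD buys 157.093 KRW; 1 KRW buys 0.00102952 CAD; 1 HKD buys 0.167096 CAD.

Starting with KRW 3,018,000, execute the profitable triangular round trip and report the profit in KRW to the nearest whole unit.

Profit: KRW 100,126

Profitable loop is KRW → HKD → CAD → KRW:
KRW 3,018,000 ÷ 157.093 = HKD 19,211.55
HKD 19,211.55 × 0.167096 = CAD 3,210.17
CAD 3,210.17 ÷ 0.00102952 = KRW 3,118,126
Profit = KRW 3,118,126 − KRW 3,018,000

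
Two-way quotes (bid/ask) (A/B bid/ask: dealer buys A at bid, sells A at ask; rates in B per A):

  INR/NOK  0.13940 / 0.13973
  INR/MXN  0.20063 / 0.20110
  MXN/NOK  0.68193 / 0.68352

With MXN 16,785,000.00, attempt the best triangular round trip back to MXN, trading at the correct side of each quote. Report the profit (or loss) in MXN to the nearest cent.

Net profit: MXN 237,401.20

Best loop MXN → INR → NOK → MXN:
MXN 16,785,000.00 ÷ 0.20110 (buy INR at ask) = INR 83,465,937.34
INR 83,465,937.34 × 0.13940 (sell INR at bid) = NOK 11,635,151.67
NOK 11,635,151.67 ÷ 0.68352 (buy MXN at ask) = MXN 17,022,401.20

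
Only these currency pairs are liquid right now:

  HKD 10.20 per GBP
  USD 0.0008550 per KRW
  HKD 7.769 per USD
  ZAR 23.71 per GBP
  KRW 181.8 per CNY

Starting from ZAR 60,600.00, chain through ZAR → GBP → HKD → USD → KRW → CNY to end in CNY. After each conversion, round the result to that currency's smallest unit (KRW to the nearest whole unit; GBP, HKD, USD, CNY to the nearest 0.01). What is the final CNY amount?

ZAR 60,600.00 ÷ 23.71 = GBP 2,555.88
GBP 2,555.88 × 10.20 = HKD 26,069.98
HKD 26,069.98 ÷ 7.769 = USD 3,355.64
USD 3,355.64 ÷ 0.0008550 = KRW 3,924,725
KRW 3,924,725 ÷ 181.8 = CNY 21,588.15

CNY 21,588.15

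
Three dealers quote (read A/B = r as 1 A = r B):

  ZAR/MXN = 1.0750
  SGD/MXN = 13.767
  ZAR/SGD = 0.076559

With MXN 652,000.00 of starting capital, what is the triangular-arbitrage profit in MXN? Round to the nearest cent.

Profitable loop is MXN → SGD → ZAR → MXN:
MXN 652,000.00 ÷ 13.767 = SGD 47,359.63
SGD 47,359.63 ÷ 0.076559 = ZAR 618,603.01
ZAR 618,603.01 × 1.0750 = MXN 664,998.24
Profit = MXN 664,998.24 − MXN 652,000.00

Profit: MXN 12,998.24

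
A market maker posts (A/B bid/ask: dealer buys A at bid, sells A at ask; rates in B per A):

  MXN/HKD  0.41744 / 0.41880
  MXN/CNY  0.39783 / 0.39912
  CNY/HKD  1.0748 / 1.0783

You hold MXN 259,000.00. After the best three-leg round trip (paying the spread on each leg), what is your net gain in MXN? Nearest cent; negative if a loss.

Net profit: MXN 5,434.60

Best loop MXN → CNY → HKD → MXN:
MXN 259,000.00 × 0.39783 (sell MXN at bid) = CNY 103,037.97
CNY 103,037.97 × 1.0748 (sell CNY at bid) = HKD 110,745.21
HKD 110,745.21 ÷ 0.41880 (buy MXN at ask) = MXN 264,434.60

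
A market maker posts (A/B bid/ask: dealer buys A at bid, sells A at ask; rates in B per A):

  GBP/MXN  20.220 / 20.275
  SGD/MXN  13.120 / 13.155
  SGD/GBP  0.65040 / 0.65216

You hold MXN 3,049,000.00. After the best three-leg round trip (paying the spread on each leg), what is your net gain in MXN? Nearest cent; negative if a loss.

Net result: MXN -906.70 (no profitable arbitrage after spreads)

Best loop MXN → SGD → GBP → MXN:
MXN 3,049,000.00 ÷ 13.155 (buy SGD at ask) = SGD 231,774.99
SGD 231,774.99 × 0.65040 (sell SGD at bid) = GBP 150,746.45
GBP 150,746.45 × 20.220 (sell GBP at bid) = MXN 3,048,093.30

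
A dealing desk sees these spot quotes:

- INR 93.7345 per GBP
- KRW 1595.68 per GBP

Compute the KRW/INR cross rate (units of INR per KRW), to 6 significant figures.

KRW/INR = 0.0587427

1 KRW ÷ 1595.68 = 0.000626692 GBP
0.000626692 GBP × 93.7345 = 0.0587427 INR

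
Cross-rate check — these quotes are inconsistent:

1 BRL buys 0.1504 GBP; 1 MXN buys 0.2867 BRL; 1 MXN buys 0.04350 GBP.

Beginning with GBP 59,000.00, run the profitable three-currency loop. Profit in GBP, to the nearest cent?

Profitable loop is GBP → BRL → MXN → GBP:
GBP 59,000.00 ÷ 0.1504 = BRL 392,287.23
BRL 392,287.23 ÷ 0.2867 = MXN 1,368,284.74
MXN 1,368,284.74 × 0.04350 = GBP 59,520.39
Profit = GBP 59,520.39 − GBP 59,000.00

Profit: GBP 520.39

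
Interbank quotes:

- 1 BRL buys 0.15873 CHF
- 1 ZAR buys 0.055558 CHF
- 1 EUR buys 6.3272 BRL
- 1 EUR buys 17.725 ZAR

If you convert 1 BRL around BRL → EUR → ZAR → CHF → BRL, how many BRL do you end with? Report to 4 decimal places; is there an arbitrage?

Around BRL → EUR → ZAR → CHF → BRL: 1 ÷ 6.3272 × 17.725 × 0.055558 ÷ 0.15873 = 0.980533
Product < 1; profitable direction is BRL → CHF → ZAR → EUR → BRL.

0.9805 (arbitrage exists)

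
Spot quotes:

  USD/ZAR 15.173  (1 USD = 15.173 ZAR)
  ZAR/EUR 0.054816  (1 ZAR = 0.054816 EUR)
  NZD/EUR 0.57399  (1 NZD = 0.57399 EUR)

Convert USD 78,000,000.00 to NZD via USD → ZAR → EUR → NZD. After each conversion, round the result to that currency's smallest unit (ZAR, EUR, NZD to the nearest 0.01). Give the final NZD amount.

NZD 113,023,584.21

USD 78,000,000.00 × 15.173 = ZAR 1,183,494,000.00
ZAR 1,183,494,000.00 × 0.054816 = EUR 64,874,407.10
EUR 64,874,407.10 ÷ 0.57399 = NZD 113,023,584.21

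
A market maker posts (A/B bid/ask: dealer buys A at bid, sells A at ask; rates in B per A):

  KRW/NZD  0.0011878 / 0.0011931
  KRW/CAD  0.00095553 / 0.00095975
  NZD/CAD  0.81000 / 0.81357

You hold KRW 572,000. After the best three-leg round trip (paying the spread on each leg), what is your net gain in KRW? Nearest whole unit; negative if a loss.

Net profit: KRW 1,411

Best loop KRW → NZD → CAD → KRW:
KRW 572,000 × 0.0011878 (sell KRW at bid) = NZD 679.42
NZD 679.42 × 0.81000 (sell NZD at bid) = CAD 550.33
CAD 550.33 ÷ 0.00095975 (buy KRW at ask) = KRW 573,411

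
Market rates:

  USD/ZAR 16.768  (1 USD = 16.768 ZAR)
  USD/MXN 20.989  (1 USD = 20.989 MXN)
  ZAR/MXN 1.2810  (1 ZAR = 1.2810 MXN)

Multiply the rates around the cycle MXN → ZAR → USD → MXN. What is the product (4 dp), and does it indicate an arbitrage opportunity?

Around MXN → ZAR → USD → MXN: 1 ÷ 1.2810 ÷ 16.768 × 20.989 = 0.977150
Product < 1; profitable direction is MXN → USD → ZAR → MXN.

0.9772 (arbitrage exists)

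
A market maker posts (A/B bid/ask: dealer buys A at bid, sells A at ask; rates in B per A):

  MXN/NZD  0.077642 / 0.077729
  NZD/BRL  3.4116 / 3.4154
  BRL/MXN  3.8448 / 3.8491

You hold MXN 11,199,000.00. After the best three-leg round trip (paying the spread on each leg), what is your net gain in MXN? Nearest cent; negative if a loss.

Net profit: MXN 206,329.01

Best loop MXN → NZD → BRL → MXN:
MXN 11,199,000.00 × 0.077642 (sell MXN at bid) = NZD 869,512.76
NZD 869,512.76 × 3.4116 (sell NZD at bid) = BRL 2,966,429.73
BRL 2,966,429.73 × 3.8448 (sell BRL at bid) = MXN 11,405,329.01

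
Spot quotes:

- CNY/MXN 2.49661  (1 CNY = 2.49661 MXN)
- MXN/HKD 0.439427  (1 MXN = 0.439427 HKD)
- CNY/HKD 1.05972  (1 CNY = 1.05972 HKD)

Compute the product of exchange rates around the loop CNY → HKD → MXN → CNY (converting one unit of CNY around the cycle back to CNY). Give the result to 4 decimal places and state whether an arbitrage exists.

Around CNY → HKD → MXN → CNY: 1 × 1.05972 ÷ 0.439427 ÷ 2.49661 = 0.965948
Product < 1; profitable direction is CNY → MXN → HKD → CNY.

0.9659 (arbitrage exists)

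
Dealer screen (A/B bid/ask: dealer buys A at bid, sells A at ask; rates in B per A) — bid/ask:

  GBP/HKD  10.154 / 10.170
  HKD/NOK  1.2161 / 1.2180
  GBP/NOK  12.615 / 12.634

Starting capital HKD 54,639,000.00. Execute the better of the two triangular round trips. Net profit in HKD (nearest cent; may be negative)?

Net profit: HKD 1,005,437.42

Best loop HKD → GBP → NOK → HKD:
HKD 54,639,000.00 ÷ 10.170 (buy GBP at ask) = GBP 5,372,566.37
GBP 5,372,566.37 × 12.615 (sell GBP at bid) = NOK 67,774,924.78
NOK 67,774,924.78 ÷ 1.2180 (buy HKD at ask) = HKD 55,644,437.42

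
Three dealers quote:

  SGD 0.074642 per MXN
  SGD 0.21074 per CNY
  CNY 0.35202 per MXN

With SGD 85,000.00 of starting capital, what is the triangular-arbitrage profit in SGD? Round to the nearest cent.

Profit: SGD 523.98

Profitable loop is SGD → CNY → MXN → SGD:
SGD 85,000.00 ÷ 0.21074 = CNY 403,340.61
CNY 403,340.61 ÷ 0.35202 = MXN 1,145,788.90
MXN 1,145,788.90 × 0.074642 = SGD 85,523.98
Profit = SGD 85,523.98 − SGD 85,000.00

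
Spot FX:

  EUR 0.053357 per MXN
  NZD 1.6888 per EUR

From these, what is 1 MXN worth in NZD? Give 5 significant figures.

1 MXN × 0.053357 = 0.053357 EUR
0.053357 EUR × 1.6888 = 0.0901093 NZD

MXN/NZD = 0.090109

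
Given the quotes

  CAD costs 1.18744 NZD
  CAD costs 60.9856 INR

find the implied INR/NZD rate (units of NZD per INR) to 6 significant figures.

1 INR ÷ 60.9856 = 0.0163973 CAD
0.0163973 CAD × 1.18744 = 0.0194708 NZD

INR/NZD = 0.0194708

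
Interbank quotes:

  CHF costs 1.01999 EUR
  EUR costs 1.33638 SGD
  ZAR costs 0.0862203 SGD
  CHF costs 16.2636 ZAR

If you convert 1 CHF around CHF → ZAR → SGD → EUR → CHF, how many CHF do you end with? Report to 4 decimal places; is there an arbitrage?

Around CHF → ZAR → SGD → EUR → CHF: 1 × 16.2636 × 0.0862203 ÷ 1.33638 ÷ 1.01999 = 1.028727
Product > 1; profitable direction is CHF → ZAR → SGD → EUR → CHF.

1.0287 (arbitrage exists)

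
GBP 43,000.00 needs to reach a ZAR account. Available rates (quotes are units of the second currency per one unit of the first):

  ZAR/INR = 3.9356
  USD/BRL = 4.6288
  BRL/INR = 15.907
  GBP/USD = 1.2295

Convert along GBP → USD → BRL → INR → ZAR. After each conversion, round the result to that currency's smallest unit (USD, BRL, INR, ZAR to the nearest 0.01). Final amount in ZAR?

ZAR 989,105.76

GBP 43,000.00 × 1.2295 = USD 52,868.50
USD 52,868.50 × 4.6288 = BRL 244,717.71
BRL 244,717.71 × 15.907 = INR 3,892,724.61
INR 3,892,724.61 ÷ 3.9356 = ZAR 989,105.76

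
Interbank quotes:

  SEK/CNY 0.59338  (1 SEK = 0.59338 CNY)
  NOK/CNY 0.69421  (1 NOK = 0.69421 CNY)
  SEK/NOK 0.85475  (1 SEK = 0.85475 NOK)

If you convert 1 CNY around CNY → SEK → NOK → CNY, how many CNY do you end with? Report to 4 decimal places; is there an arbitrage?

1.0000 (no arbitrage)

Around CNY → SEK → NOK → CNY: 1 ÷ 0.59338 × 0.85475 × 0.69421 = 0.999993
Product ≈ 1 (deviation 0.001%, within rounding noise).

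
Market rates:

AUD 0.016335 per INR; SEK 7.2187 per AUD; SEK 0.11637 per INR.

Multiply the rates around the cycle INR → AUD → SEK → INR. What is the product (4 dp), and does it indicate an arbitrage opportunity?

Around INR → AUD → SEK → INR: 1 × 0.016335 × 7.2187 ÷ 0.11637 = 1.013298
Product > 1; profitable direction is INR → AUD → SEK → INR.

1.0133 (arbitrage exists)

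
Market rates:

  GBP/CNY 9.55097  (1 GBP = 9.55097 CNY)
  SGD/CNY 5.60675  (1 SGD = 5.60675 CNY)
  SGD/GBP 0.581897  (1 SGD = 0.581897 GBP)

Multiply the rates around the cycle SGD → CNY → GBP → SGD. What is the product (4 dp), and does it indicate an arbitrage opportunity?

Around SGD → CNY → GBP → SGD: 1 × 5.60675 ÷ 9.55097 ÷ 0.581897 = 1.008829
Product > 1; profitable direction is SGD → CNY → GBP → SGD.

1.0088 (arbitrage exists)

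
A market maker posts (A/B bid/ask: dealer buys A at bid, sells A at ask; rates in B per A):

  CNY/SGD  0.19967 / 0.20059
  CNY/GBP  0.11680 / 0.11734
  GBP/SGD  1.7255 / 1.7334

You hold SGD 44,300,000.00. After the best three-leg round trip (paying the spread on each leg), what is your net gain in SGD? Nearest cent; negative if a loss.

Net profit: SGD 209,452.71

Best loop SGD → CNY → GBP → SGD:
SGD 44,300,000.00 ÷ 0.20059 (buy CNY at ask) = CNY 220,848,496.93
CNY 220,848,496.93 × 0.11680 (sell CNY at bid) = GBP 25,795,104.44
GBP 25,795,104.44 × 1.7255 (sell GBP at bid) = SGD 44,509,452.71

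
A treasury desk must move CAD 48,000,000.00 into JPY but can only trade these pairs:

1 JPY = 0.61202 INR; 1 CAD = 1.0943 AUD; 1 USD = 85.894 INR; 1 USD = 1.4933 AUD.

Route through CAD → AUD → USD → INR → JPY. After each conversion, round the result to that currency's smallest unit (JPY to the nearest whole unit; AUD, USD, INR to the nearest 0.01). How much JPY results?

CAD 48,000,000.00 × 1.0943 = AUD 52,526,400.00
AUD 52,526,400.00 ÷ 1.4933 = USD 35,174,713.72
USD 35,174,713.72 × 85.894 = INR 3,021,296,860.27
INR 3,021,296,860.27 ÷ 0.61202 = JPY 4,936,598,249

JPY 4,936,598,249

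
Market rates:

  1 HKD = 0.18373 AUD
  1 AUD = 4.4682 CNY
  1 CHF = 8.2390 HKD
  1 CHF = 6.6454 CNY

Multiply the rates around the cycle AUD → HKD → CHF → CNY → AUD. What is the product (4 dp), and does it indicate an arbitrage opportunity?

0.9825 (arbitrage exists)

Around AUD → HKD → CHF → CNY → AUD: 1 ÷ 0.18373 ÷ 8.2390 × 6.6454 ÷ 4.4682 = 0.982503
Product < 1; profitable direction is AUD → CNY → CHF → HKD → AUD.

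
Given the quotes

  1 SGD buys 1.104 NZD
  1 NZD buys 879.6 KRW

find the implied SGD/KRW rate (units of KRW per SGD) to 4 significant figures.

SGD/KRW = 971.1

1 SGD × 1.104 = 1.104 NZD
1.104 NZD × 879.6 = 971.078 KRW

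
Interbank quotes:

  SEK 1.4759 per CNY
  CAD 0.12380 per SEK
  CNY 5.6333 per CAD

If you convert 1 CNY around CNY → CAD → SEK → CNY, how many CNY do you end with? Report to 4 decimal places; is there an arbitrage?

0.9715 (arbitrage exists)

Around CNY → CAD → SEK → CNY: 1 ÷ 5.6333 ÷ 0.12380 ÷ 1.4759 = 0.971537
Product < 1; profitable direction is CNY → SEK → CAD → CNY.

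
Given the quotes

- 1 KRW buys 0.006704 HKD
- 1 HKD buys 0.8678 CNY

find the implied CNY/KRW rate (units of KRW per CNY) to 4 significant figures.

1 CNY ÷ 0.8678 = 1.15234 HKD
1.15234 HKD ÷ 0.006704 = 171.888 KRW

CNY/KRW = 171.9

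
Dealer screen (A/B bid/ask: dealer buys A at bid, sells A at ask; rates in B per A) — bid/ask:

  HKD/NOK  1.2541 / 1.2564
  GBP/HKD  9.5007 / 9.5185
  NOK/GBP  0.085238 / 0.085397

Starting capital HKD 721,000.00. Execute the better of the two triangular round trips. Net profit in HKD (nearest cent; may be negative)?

Best loop HKD → NOK → GBP → HKD:
HKD 721,000.00 × 1.2541 (sell HKD at bid) = NOK 904,206.10
NOK 904,206.10 × 0.085238 (sell NOK at bid) = GBP 77,072.72
GBP 77,072.72 × 9.5007 (sell GBP at bid) = HKD 732,244.79

Net profit: HKD 11,244.79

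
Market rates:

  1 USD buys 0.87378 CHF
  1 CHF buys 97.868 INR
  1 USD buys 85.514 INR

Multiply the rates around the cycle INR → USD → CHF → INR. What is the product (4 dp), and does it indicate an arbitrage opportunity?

Around INR → USD → CHF → INR: 1 ÷ 85.514 × 0.87378 × 97.868 = 1.000013
Product ≈ 1 (deviation 0.001%, within rounding noise).

1.0000 (no arbitrage)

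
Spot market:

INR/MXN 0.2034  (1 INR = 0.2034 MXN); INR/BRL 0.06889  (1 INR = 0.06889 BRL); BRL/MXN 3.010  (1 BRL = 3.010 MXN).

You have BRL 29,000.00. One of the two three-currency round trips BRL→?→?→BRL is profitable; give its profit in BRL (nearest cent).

Profit: BRL 564.44

Profitable loop is BRL → MXN → INR → BRL:
BRL 29,000.00 × 3.010 = MXN 87,290.00
MXN 87,290.00 ÷ 0.2034 = INR 429,154.38
INR 429,154.38 × 0.06889 = BRL 29,564.44
Profit = BRL 29,564.44 − BRL 29,000.00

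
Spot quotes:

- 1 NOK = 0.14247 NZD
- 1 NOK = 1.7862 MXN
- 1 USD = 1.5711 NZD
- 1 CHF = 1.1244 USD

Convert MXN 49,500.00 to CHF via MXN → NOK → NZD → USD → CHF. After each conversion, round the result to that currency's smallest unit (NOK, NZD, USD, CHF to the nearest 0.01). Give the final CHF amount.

CHF 2,234.98

MXN 49,500.00 ÷ 1.7862 = NOK 27,712.46
NOK 27,712.46 × 0.14247 = NZD 3,948.19
NZD 3,948.19 ÷ 1.5711 = USD 2,513.01
USD 2,513.01 ÷ 1.1244 = CHF 2,234.98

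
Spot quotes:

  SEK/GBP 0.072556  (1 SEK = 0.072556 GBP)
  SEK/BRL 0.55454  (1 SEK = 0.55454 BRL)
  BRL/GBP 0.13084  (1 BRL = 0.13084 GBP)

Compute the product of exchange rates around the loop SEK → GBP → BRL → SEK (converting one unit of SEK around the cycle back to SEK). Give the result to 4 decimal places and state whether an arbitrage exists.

1.0000 (no arbitrage)

Around SEK → GBP → BRL → SEK: 1 × 0.072556 ÷ 0.13084 ÷ 0.55454 = 1.000000
Product ≈ 1 (deviation 0.000%, within rounding noise).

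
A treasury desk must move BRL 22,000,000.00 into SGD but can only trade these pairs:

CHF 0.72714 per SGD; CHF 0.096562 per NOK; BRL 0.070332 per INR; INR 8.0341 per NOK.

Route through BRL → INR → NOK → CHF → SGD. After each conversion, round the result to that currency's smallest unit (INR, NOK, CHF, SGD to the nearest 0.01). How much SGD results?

BRL 22,000,000.00 ÷ 0.070332 = INR 312,802,138.43
INR 312,802,138.43 ÷ 8.0341 = NOK 38,934,309.81
NOK 38,934,309.81 × 0.096562 = CHF 3,759,574.82
CHF 3,759,574.82 ÷ 0.72714 = SGD 5,170,358.97

SGD 5,170,358.97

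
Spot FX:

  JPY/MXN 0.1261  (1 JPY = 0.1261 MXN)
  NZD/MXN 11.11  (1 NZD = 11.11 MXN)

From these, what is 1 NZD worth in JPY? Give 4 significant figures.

NZD/JPY = 88.10

1 NZD × 11.11 = 11.11 MXN
11.11 MXN ÷ 0.1261 = 88.1047 JPY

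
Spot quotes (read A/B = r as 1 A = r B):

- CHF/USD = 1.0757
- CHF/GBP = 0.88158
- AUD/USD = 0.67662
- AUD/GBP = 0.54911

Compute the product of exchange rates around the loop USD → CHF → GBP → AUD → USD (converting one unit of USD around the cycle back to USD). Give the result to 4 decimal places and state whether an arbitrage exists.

1.0098 (arbitrage exists)

Around USD → CHF → GBP → AUD → USD: 1 ÷ 1.0757 × 0.88158 ÷ 0.54911 × 0.67662 = 1.009848
Product > 1; profitable direction is USD → CHF → GBP → AUD → USD.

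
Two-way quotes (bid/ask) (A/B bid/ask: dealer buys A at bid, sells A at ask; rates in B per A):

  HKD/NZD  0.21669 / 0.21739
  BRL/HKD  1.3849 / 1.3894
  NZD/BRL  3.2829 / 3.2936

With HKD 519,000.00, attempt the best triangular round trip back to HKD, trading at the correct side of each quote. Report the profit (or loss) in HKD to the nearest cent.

Net profit: HKD 2,710.58

Best loop HKD → BRL → NZD → HKD:
HKD 519,000.00 ÷ 1.3894 (buy BRL at ask) = BRL 373,542.54
BRL 373,542.54 ÷ 3.2936 (buy NZD at ask) = NZD 113,414.66
NZD 113,414.66 ÷ 0.21739 (buy HKD at ask) = HKD 521,710.58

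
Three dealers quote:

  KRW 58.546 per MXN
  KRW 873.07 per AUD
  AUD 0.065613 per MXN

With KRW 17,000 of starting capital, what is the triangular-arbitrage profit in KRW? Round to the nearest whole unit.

Profit: KRW 374

Profitable loop is KRW → AUD → MXN → KRW:
KRW 17,000 ÷ 873.07 = AUD 19.47
AUD 19.47 ÷ 0.065613 = MXN 296.76
MXN 296.76 × 58.546 = KRW 17,374
Profit = KRW 17,374 − KRW 17,000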